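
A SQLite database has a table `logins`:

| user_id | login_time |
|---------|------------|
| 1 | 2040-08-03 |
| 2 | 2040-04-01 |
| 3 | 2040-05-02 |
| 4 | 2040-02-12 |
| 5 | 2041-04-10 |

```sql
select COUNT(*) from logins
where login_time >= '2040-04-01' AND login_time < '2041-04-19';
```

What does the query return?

4

Rows in [2040-04-01, 2041-04-19): 2040-08-03, 2040-04-01, 2040-05-02, 2041-04-10 → 4 rows.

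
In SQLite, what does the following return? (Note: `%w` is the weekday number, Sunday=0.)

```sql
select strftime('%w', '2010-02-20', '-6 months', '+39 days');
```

1

First apply '-6 months', '+39 days': 2010-02-20 → 2009-09-28.
2009-09-28 is a Monday; with Sunday=0 that is 1.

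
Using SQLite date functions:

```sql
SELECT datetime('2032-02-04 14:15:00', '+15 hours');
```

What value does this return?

+15 hours from 2032-02-04 14:15:00 is 2032-02-05 05:15:00 (crosses midnight).

2032-02-05 05:15:00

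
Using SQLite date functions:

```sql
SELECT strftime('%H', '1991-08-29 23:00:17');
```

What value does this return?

23

`%H` extracts the 2-digit hour (00-23): 23.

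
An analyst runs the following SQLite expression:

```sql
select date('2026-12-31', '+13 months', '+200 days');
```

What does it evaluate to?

2028-08-18

Adding +13 months to 2026-12-31 gives 2028-01-31.
Applying '+200 days' to 2028-01-31: counting 200 days forward gives 2028-08-18.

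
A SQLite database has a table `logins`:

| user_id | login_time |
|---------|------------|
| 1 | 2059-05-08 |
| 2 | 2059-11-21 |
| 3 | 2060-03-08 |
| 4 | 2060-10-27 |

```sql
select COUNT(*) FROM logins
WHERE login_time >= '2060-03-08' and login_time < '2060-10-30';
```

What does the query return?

2

Rows in [2060-03-08, 2060-10-30): 2060-03-08, 2060-10-27 → 2 rows.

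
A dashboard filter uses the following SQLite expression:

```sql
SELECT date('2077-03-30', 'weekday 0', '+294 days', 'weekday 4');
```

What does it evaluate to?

2078-01-27

`weekday 0` advances to the next Sunday; 2077-03-30 is a Tuesday, so it moves forward to 2077-04-04.
Applying '+294 days' to 2077-04-04: counting 294 days forward gives 2078-01-23.
`weekday 4` advances to the next Thursday; 2078-01-23 is a Sunday, so it moves forward to 2078-01-27.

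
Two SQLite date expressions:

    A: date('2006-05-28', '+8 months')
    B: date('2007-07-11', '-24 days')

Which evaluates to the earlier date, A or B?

A = 2007-01-28.
B = 2007-06-17.
A is earlier.

A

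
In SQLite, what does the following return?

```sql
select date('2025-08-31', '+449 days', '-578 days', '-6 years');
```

2019-04-24

Applying '+449 days' to 2025-08-31: counting 449 days forward gives 2026-11-23.
Applying '-578 days' to 2026-11-23: counting 578 days back gives 2025-04-24.
Adding -6 years to 2025-04-24 gives 2019-04-24.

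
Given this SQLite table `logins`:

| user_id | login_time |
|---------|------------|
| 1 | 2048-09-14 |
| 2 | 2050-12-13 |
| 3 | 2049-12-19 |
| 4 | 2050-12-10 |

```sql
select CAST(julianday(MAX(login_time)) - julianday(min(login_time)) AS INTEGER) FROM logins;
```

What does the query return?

820

MIN = 2048-09-14, MAX = 2050-12-13.
16 days remain in September 2048 after the 14th (30 − 14).
Full months from October 2048 through November 2050 contribute their day counts.
Then 13 days into December 2050.
Total: 16 + 31 + 30 + 31 + 31 + 28 + 31 + 30 + 31 + 30 + 31 + 31 + 30 + 31 + 30 + 31 + 31 + 28 + 31 + 30 + 31 + 30 + 31 + 31 + 30 + 31 + 30 + 13 = 820.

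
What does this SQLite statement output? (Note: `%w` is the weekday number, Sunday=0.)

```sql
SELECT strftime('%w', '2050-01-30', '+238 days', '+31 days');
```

First apply '+238 days', '+31 days': 2050-01-30 → 2050-10-26.
2050-10-26 is a Wednesday; with Sunday=0 that is 3.

3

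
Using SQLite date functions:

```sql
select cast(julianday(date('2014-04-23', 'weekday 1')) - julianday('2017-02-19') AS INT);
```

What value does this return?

`weekday 1` advances to the next Monday; 2014-04-23 is a Wednesday, so it moves forward to 2014-04-28.
2 days remain in April 2014 after the 28th (30 − 28).
Full months from May 2014 through January 2017 contribute their day counts.
Then 19 days into February 2017.
Total: 2 + 31 + 30 + 31 + 31 + 30 + 31 + 30 + 31 + 31 + 28 + 31 + 30 + 31 + 30 + 31 + 31 + 30 + 31 + 30 + 31 + 31 + 29 + 31 + 30 + 31 + 30 + 31 + 31 + 30 + 31 + 30 + 31 + 31 + 19 = 1028.
The subtraction is earlier − later, so the result is −1028 → -1028.

-1028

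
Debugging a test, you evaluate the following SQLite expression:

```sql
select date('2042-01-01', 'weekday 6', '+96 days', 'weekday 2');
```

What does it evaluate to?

2042-04-15

`weekday 6` advances to the next Saturday; 2042-01-01 is a Wednesday, so it moves forward to 2042-01-04.
Applying '+96 days' to 2042-01-04: counting 96 days forward gives 2042-04-10.
`weekday 2` advances to the next Tuesday; 2042-04-10 is a Thursday, so it moves forward to 2042-04-15.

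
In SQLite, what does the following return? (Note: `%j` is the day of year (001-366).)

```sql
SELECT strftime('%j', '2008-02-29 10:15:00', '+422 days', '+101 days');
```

First apply '+422 days', '+101 days': 2008-02-29 10:15:00 → 2009-08-05 10:15:00.
Day-of-year for 2009-08-05: days since 2009-01-01 inclusive = 217, zero-padded to 217.

217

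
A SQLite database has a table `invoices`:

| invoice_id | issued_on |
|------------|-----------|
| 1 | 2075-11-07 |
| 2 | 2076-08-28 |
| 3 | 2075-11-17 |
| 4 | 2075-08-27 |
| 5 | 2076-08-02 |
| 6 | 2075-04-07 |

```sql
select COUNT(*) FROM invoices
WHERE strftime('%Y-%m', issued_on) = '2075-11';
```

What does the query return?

2

Rows with year-month 2075-11: 2075-11-07, 2075-11-17 → 2.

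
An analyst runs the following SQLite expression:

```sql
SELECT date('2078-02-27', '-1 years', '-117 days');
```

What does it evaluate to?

Adding -1 year to 2078-02-27 gives 2077-02-27.
Applying '-117 days' to 2077-02-27: counting 117 days back gives 2076-11-02.

2076-11-02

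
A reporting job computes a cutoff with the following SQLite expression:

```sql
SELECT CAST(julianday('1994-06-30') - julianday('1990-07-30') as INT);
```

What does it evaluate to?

1 day remains in July 1990 after the 30th (31 − 30).
Full months from August 1990 through May 1994 contribute their day counts.
Then 30 days into June 1994.
Total: 1 + 31 + 30 + 31 + 30 + 31 + 31 + 28 + 31 + 30 + 31 + 30 + 31 + 31 + 30 + 31 + 30 + 31 + 31 + 29 + 31 + 30 + 31 + 30 + 31 + 31 + 30 + 31 + 30 + 31 + 31 + 28 + 31 + 30 + 31 + 30 + 31 + 31 + 30 + 31 + 30 + 31 + 31 + 28 + 31 + 30 + 31 + 30 = 1431.

1431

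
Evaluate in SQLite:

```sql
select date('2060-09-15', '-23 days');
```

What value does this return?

2060-08-23

Going back 15 days from 2060-09-15 reaches 2060-08-31 (last day of August, 31 days).
Going back 8 days within August lands on 2060-08-23.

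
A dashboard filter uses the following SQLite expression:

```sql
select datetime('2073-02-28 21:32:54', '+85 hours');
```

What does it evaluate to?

+85 hours from 2073-02-28 21:32:54 is 2073-03-04 10:32:54 (crosses midnight).

2073-03-04 10:32:54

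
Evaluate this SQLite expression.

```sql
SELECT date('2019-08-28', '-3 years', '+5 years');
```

Adding -3 years to 2019-08-28 gives 2016-08-28.
Adding +5 years to 2016-08-28 gives 2021-08-28.

2021-08-28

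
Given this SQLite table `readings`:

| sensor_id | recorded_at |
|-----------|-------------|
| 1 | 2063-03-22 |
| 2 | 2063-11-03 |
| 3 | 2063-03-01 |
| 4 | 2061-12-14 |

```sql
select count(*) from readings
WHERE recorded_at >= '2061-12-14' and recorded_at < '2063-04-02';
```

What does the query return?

3

Rows in [2061-12-14, 2063-04-02): 2063-03-22, 2063-03-01, 2061-12-14 → 3 rows.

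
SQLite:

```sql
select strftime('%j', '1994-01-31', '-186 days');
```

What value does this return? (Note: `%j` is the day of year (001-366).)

First apply '-186 days': 1994-01-31 → 1993-07-29.
Day-of-year for 1993-07-29: days since 1993-01-01 inclusive = 210, zero-padded to 210.

210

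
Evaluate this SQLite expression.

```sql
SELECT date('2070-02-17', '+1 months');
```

Adding +1 month to 2070-02-17 gives 2070-03-17.

2070-03-17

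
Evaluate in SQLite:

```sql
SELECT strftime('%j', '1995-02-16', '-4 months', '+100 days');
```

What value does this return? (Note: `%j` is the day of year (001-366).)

First apply '-4 months', '+100 days': 1995-02-16 → 1995-01-24.
Day-of-year for 1995-01-24: days since 1995-01-01 inclusive = 24, zero-padded to 024.

024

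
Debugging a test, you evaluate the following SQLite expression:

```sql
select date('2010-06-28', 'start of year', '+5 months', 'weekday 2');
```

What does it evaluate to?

`start of year` rewinds 2010-06-28 to 2010-01-01.
Adding +5 months to 2010-01-01 gives 2010-06-01.
`weekday 2` advances to the next Tuesday; 2010-06-01 is already a Tuesday, so it stays at 2010-06-01.

2010-06-01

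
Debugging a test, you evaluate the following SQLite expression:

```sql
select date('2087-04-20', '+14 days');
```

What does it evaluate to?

April 2087 has 30 days; 10 remain after the 20th, so 11 days reach 2087-05-01.
Advancing 3 more days within May lands on 2087-05-04.

2087-05-04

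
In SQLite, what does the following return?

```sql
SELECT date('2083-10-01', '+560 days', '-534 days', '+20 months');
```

2085-06-27

Applying '+560 days' to 2083-10-01: counting 560 days forward gives 2085-04-13.
Applying '-534 days' to 2085-04-13: counting 534 days back gives 2083-10-27.
Adding +20 months to 2083-10-27 gives 2085-06-27.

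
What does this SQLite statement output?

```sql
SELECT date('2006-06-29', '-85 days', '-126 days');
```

Applying '-85 days' to 2006-06-29: counting 85 days back gives 2006-04-05.
Applying '-126 days' to 2006-04-05: counting 126 days back gives 2005-11-30.

2005-11-30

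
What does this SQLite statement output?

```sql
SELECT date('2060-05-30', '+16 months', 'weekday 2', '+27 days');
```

Adding +16 months to 2060-05-30 gives 2061-09-30.
`weekday 2` advances to the next Tuesday; 2061-09-30 is a Friday, so it moves forward to 2061-10-04.
Advancing 27 more days within October lands on 2061-10-31.

2061-10-31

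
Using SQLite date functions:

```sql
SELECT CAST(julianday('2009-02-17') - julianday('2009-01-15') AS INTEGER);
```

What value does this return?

33

16 days remain in January 2009 after the 15th (31 − 15).
Then 17 days into February 2009.
Total: 16 + 17 = 33.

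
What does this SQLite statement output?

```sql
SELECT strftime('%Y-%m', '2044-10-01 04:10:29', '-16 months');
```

2043-06

First apply '-16 months': 2044-10-01 04:10:29 → 2043-06-01 04:10:29.
`%Y-%m` extracts the year-month: 2043-06.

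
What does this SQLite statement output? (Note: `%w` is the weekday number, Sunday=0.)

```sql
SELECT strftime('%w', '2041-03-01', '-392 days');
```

5

First apply '-392 days': 2041-03-01 → 2040-02-03.
2040-02-03 is a Friday; with Sunday=0 that is 5.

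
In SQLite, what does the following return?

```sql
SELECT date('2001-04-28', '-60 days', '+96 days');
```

2001-06-03

Applying '-60 days' to 2001-04-28: counting 60 days back gives 2001-02-27.
Applying '+96 days' to 2001-02-27: counting 96 days forward gives 2001-06-03.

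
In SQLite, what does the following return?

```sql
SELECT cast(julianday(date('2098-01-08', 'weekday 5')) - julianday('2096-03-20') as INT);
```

661

`weekday 5` advances to the next Friday; 2098-01-08 is a Wednesday, so it moves forward to 2098-01-10.
11 days remain in March 2096 after the 20th (31 − 20).
Full months from April 2096 through December 2097 contribute their day counts.
Then 10 days into January 2098.
Total: 11 + 30 + 31 + 30 + 31 + 31 + 30 + 31 + 30 + 31 + 31 + 28 + 31 + 30 + 31 + 30 + 31 + 31 + 30 + 31 + 30 + 31 + 10 = 661.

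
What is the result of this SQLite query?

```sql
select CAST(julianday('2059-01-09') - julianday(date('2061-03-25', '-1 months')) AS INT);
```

Adding -1 month to 2061-03-25 gives 2061-02-25.
22 days remain in January 2059 after the 9th (31 − 9).
Full months from February 2059 through January 2061 contribute their day counts.
Then 25 days into February 2061.
Total: 22 + 28 + 31 + 30 + 31 + 30 + 31 + 31 + 30 + 31 + 30 + 31 + 31 + 29 + 31 + 30 + 31 + 30 + 31 + 31 + 30 + 31 + 30 + 31 + 31 + 25 = 778.
The subtraction is earlier − later, so the result is −778 → -778.

-778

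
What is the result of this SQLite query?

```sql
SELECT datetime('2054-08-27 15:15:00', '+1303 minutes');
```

1303 minutes = 21h 43m; +1303 minutes from 2054-08-27 15:15:00 is 2054-08-28 12:58:00 (crosses midnight).

2054-08-28 12:58:00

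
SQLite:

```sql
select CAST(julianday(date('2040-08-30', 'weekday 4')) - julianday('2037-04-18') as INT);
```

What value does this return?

1230

`weekday 4` advances to the next Thursday; 2040-08-30 is already a Thursday, so it stays at 2040-08-30.
12 days remain in April 2037 after the 18th (30 − 18).
Full months from May 2037 through July 2040 contribute their day counts.
Then 30 days into August 2040.
Total: 12 + 31 + 30 + 31 + 31 + 30 + 31 + 30 + 31 + 31 + 28 + 31 + 30 + 31 + 30 + 31 + 31 + 30 + 31 + 30 + 31 + 31 + 28 + 31 + 30 + 31 + 30 + 31 + 31 + 30 + 31 + 30 + 31 + 31 + 29 + 31 + 30 + 31 + 30 + 31 + 30 = 1230.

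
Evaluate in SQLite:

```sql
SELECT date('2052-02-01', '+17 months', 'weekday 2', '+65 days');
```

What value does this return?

2053-09-04

Adding +17 months to 2052-02-01 gives 2053-07-01.
`weekday 2` advances to the next Tuesday; 2053-07-01 is already a Tuesday, so it stays at 2053-07-01.
Applying '+65 days' to 2053-07-01: counting 65 days forward gives 2053-09-04.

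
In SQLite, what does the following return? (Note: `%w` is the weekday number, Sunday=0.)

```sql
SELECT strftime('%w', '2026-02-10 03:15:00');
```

2026-02-10 is a Tuesday; with Sunday=0 that is 2.

2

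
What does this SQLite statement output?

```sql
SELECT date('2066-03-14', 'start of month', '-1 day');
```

2066-02-28

`start of month` rewinds 2066-03-14 to 2066-03-01.
Going back 1 day from 2066-03-01 reaches 2066-02-28 (last day of February, 28 days).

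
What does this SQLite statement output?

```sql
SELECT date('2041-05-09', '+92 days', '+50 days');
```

2041-09-28

Applying '+92 days' to 2041-05-09: counting 92 days forward gives 2041-08-09.
Applying '+50 days' to 2041-08-09: counting 50 days forward gives 2041-09-28.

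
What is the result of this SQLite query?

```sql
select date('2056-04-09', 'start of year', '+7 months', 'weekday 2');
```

2056-08-01

`start of year` rewinds 2056-04-09 to 2056-01-01.
Adding +7 months to 2056-01-01 gives 2056-08-01.
`weekday 2` advances to the next Tuesday; 2056-08-01 is already a Tuesday, so it stays at 2056-08-01.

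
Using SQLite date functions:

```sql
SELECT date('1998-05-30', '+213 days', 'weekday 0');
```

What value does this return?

Applying '+213 days' to 1998-05-30: counting 213 days forward gives 1998-12-29.
`weekday 0` advances to the next Sunday; 1998-12-29 is a Tuesday, so it moves forward to 1999-01-03.

1999-01-03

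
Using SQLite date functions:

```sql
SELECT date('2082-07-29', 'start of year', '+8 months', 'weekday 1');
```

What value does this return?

`start of year` rewinds 2082-07-29 to 2082-01-01.
Adding +8 months to 2082-01-01 gives 2082-09-01.
`weekday 1` advances to the next Monday; 2082-09-01 is a Tuesday, so it moves forward to 2082-09-07.

2082-09-07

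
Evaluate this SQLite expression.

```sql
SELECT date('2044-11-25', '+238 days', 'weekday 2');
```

Applying '+238 days' to 2044-11-25: counting 238 days forward gives 2045-07-21.
`weekday 2` advances to the next Tuesday; 2045-07-21 is a Friday, so it moves forward to 2045-07-25.

2045-07-25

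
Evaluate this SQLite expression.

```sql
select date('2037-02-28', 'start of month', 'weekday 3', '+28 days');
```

`start of month` rewinds 2037-02-28 to 2037-02-01.
`weekday 3` advances to the next Wednesday; 2037-02-01 is a Sunday, so it moves forward to 2037-02-04.
February 2037 has 28 days; 24 remain after the 4th, so 25 days reach 2037-03-01.
Advancing 3 more days within March lands on 2037-03-04.

2037-03-04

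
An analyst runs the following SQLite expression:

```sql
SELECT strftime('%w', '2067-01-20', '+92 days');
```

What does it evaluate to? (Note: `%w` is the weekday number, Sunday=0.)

5

First apply '+92 days': 2067-01-20 → 2067-04-22.
2067-04-22 is a Friday; with Sunday=0 that is 5.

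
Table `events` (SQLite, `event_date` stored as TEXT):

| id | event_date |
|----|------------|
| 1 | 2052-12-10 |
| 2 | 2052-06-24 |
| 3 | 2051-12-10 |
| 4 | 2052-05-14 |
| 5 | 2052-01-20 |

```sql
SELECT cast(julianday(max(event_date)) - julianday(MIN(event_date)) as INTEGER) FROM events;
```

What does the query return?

366

MIN = 2051-12-10, MAX = 2052-12-10.
21 days remain in December 2051 after the 10th (31 − 10).
Full months from January 2052 through November 2052 contribute their day counts.
Then 10 days into December 2052.
Total: 21 + 31 + 29 + 31 + 30 + 31 + 30 + 31 + 31 + 30 + 31 + 30 + 10 = 366.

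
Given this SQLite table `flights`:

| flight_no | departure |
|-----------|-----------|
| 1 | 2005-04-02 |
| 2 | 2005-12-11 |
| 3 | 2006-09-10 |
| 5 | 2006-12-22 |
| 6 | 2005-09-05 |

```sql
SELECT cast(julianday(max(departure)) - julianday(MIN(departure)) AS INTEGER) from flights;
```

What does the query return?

629

MIN = 2005-04-02, MAX = 2006-12-22.
28 days remain in April 2005 after the 2nd (30 − 2).
Full months from May 2005 through November 2006 contribute their day counts.
Then 22 days into December 2006.
Total: 28 + 31 + 30 + 31 + 31 + 30 + 31 + 30 + 31 + 31 + 28 + 31 + 30 + 31 + 30 + 31 + 31 + 30 + 31 + 30 + 22 = 629.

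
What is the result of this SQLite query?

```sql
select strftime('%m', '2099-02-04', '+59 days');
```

04

First apply '+59 days': 2099-02-04 → 2099-04-04.
`%m` extracts the 2-digit month (01-12): 04.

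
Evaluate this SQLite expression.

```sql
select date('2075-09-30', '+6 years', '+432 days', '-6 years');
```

2076-12-06

Adding +6 years to 2075-09-30 gives 2081-09-30.
Applying '+432 days' to 2081-09-30: counting 432 days forward gives 2082-12-06.
Adding -6 years to 2082-12-06 gives 2076-12-06.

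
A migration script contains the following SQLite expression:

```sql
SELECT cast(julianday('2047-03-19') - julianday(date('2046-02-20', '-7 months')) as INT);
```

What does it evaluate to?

Adding -7 months to 2046-02-20 gives 2045-07-20.
11 days remain in July 2045 after the 20th (31 − 20).
Full months from August 2045 through February 2047 contribute their day counts.
Then 19 days into March 2047.
Total: 11 + 31 + 30 + 31 + 30 + 31 + 31 + 28 + 31 + 30 + 31 + 30 + 31 + 31 + 30 + 31 + 30 + 31 + 31 + 28 + 19 = 607.

607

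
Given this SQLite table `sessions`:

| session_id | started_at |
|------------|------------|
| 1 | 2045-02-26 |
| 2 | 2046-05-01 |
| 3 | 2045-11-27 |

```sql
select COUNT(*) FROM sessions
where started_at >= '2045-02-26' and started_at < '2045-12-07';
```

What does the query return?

Rows in [2045-02-26, 2045-12-07): 2045-02-26, 2045-11-27 → 2 rows.

2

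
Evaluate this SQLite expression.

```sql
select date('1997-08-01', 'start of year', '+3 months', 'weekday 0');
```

1997-04-06

`start of year` rewinds 1997-08-01 to 1997-01-01.
Adding +3 months to 1997-01-01 gives 1997-04-01.
`weekday 0` advances to the next Sunday; 1997-04-01 is a Tuesday, so it moves forward to 1997-04-06.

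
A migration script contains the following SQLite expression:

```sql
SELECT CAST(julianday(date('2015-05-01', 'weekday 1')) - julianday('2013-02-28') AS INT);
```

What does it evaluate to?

`weekday 1` advances to the next Monday; 2015-05-01 is a Friday, so it moves forward to 2015-05-04.
0 days remain in February 2013 after the 28th (28 − 28).
Full months from March 2013 through April 2015 contribute their day counts.
Then 4 days into May 2015.
Total: 0 + 31 + 30 + 31 + 30 + 31 + 31 + 30 + 31 + 30 + 31 + 31 + 28 + 31 + 30 + 31 + 30 + 31 + 31 + 30 + 31 + 30 + 31 + 31 + 28 + 31 + 30 + 4 = 795.

795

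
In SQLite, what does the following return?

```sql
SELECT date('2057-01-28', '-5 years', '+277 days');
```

Adding -5 years to 2057-01-28 gives 2052-01-28.
Applying '+277 days' to 2052-01-28: counting 277 days forward gives 2052-10-31.

2052-10-31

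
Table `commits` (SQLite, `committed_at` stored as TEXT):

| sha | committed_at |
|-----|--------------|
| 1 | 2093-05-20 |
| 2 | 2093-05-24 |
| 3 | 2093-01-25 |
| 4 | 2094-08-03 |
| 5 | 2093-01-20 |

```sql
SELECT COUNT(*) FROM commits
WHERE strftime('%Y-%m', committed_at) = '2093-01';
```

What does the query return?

Rows with year-month 2093-01: 2093-01-25, 2093-01-20 → 2.

2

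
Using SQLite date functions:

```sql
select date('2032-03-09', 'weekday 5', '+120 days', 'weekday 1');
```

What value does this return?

2032-07-12

`weekday 5` advances to the next Friday; 2032-03-09 is a Tuesday, so it moves forward to 2032-03-12.
Applying '+120 days' to 2032-03-12: counting 120 days forward gives 2032-07-10.
`weekday 1` advances to the next Monday; 2032-07-10 is a Saturday, so it moves forward to 2032-07-12.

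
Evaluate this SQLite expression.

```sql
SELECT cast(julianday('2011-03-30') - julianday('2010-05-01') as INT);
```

333

30 days remain in May 2010 after the 1st (31 − 1).
Full months from June 2010 through February 2011 contribute their day counts.
Then 30 days into March 2011.
Total: 30 + 30 + 31 + 31 + 30 + 31 + 30 + 31 + 31 + 28 + 30 = 333.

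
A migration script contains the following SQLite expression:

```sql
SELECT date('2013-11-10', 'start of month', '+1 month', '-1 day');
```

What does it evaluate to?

2013-11-30

`start of month` rewinds 2013-11-10 to 2013-11-01.
Adding +1 month to 2013-11-01 gives 2013-12-01.
Going back 1 day from 2013-12-01 reaches 2013-11-30 (last day of November, 30 days).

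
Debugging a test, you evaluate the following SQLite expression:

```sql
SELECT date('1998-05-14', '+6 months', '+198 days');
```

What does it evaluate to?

Adding +6 months to 1998-05-14 gives 1998-11-14.
Applying '+198 days' to 1998-11-14: counting 198 days forward gives 1999-05-31.

1999-05-31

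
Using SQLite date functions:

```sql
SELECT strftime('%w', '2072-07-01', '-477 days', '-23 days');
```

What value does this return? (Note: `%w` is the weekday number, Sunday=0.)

2

First apply '-477 days', '-23 days': 2072-07-01 → 2071-02-17.
2071-02-17 is a Tuesday; with Sunday=0 that is 2.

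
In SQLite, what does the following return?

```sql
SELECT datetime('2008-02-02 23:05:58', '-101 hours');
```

2008-01-29 18:05:58

-101 hours from 2008-02-02 23:05:58 is 2008-01-29 18:05:58 (crosses midnight).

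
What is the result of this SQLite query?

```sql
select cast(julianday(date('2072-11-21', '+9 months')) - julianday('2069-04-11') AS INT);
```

1593

Adding +9 months to 2072-11-21 gives 2073-08-21.
19 days remain in April 2069 after the 11th (30 − 11).
Full months from May 2069 through July 2073 contribute their day counts.
Then 21 days into August 2073.
Total: 19 + 31 + 30 + 31 + 31 + 30 + 31 + 30 + 31 + 31 + 28 + 31 + 30 + 31 + 30 + 31 + 31 + 30 + 31 + 30 + 31 + 31 + 28 + 31 + 30 + 31 + 30 + 31 + 31 + 30 + 31 + 30 + 31 + 31 + 29 + 31 + 30 + 31 + 30 + 31 + 31 + 30 + 31 + 30 + 31 + 31 + 28 + 31 + 30 + 31 + 30 + 31 + 21 = 1593.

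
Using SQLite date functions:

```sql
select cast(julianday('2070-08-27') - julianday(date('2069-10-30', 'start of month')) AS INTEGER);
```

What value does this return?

`start of month` rewinds 2069-10-30 to 2069-10-01.
30 days remain in October 2069 after the 1st (31 − 1).
Full months from November 2069 through July 2070 contribute their day counts.
Then 27 days into August 2070.
Total: 30 + 30 + 31 + 31 + 28 + 31 + 30 + 31 + 30 + 31 + 27 = 330.

330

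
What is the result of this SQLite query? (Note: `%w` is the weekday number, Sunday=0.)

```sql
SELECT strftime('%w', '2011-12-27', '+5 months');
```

0

First apply '+5 months': 2011-12-27 → 2012-05-27.
2012-05-27 is a Sunday; with Sunday=0 that is 0.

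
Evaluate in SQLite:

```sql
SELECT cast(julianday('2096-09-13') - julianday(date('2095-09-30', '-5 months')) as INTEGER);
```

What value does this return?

Adding -5 months to 2095-09-30 gives 2095-04-30.
0 days remain in April 2095 after the 30th (30 − 30).
Full months from May 2095 through August 2096 contribute their day counts.
Then 13 days into September 2096.
Total: 0 + 31 + 30 + 31 + 31 + 30 + 31 + 30 + 31 + 31 + 29 + 31 + 30 + 31 + 30 + 31 + 31 + 13 = 502.

502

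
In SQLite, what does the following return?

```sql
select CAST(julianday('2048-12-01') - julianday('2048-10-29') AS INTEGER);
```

33

2 days remain in October 2048 after the 29th (31 − 29).
November 2048: 30 days.
Then 1 day into December 2048.
Total: 2 + 30 + 1 = 33.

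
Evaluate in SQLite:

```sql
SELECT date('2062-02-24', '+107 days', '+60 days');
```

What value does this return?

2062-08-10

Applying '+107 days' to 2062-02-24: counting 107 days forward gives 2062-06-11.
Applying '+60 days' to 2062-06-11: counting 60 days forward gives 2062-08-10.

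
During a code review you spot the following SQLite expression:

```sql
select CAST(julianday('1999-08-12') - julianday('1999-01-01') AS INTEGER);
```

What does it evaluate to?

223

30 days remain in January 1999 after the 1st (31 − 1).
Full months from February 1999 through July 1999 contribute their day counts.
Then 12 days into August 1999.
Total: 30 + 28 + 31 + 30 + 31 + 30 + 31 + 12 = 223.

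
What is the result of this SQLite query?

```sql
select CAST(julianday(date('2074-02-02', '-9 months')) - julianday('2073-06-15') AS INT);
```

Adding -9 months to 2074-02-02 gives 2073-05-02.
29 days remain in May 2073 after the 2nd (31 − 2).
Then 15 days into June 2073.
Total: 29 + 15 = 44.
The subtraction is earlier − later, so the result is −44 → -44.

-44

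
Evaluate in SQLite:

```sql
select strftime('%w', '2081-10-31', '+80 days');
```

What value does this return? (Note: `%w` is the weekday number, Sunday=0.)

First apply '+80 days': 2081-10-31 → 2082-01-19.
2082-01-19 is a Monday; with Sunday=0 that is 1.

1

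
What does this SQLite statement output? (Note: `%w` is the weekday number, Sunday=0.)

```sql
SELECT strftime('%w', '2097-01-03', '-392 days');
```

First apply '-392 days': 2097-01-03 → 2095-12-08.
2095-12-08 is a Thursday; with Sunday=0 that is 4.

4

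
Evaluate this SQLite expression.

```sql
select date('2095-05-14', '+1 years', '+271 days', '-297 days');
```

2096-04-18

Adding +1 year to 2095-05-14 gives 2096-05-14.
Applying '+271 days' to 2096-05-14: counting 271 days forward gives 2097-02-09.
Applying '-297 days' to 2097-02-09: counting 297 days back gives 2096-04-18.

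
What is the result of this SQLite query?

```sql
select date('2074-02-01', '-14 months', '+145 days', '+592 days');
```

Adding -14 months to 2074-02-01 gives 2072-12-01.
Applying '+145 days' to 2072-12-01: counting 145 days forward gives 2073-04-25.
Applying '+592 days' to 2073-04-25: counting 592 days forward gives 2074-12-08.

2074-12-08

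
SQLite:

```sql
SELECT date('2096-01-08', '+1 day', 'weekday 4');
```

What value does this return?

Advancing 1 more day within January lands on 2096-01-09.
`weekday 4` advances to the next Thursday; 2096-01-09 is a Monday, so it moves forward to 2096-01-12.

2096-01-12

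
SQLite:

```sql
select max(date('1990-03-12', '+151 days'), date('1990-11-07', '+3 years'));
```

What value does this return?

1993-11-07

date('1990-03-12', '+151 days') → 1990-08-10.
date('1990-11-07', '+3 years') → 1993-11-07.
Later of the two is 1993-11-07.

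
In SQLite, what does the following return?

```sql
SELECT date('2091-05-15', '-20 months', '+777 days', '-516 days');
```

Adding -20 months to 2091-05-15 gives 2089-09-15.
Applying '+777 days' to 2089-09-15: counting 777 days forward gives 2091-11-01.
Applying '-516 days' to 2091-11-01: counting 516 days back gives 2090-06-03.

2090-06-03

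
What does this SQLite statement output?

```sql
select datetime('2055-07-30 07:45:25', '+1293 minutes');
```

2055-07-31 05:18:25

1293 minutes = 21h 33m; +1293 minutes from 2055-07-30 07:45:25 is 2055-07-31 05:18:25 (crosses midnight).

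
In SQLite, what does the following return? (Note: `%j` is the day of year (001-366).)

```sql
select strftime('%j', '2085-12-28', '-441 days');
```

First apply '-441 days': 2085-12-28 → 2084-10-13.
Day-of-year for 2084-10-13: days since 2084-01-01 inclusive = 287, zero-padded to 287.

287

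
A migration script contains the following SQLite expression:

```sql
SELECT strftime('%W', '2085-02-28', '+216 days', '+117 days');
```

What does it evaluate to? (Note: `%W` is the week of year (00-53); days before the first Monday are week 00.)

First apply '+216 days', '+117 days': 2085-02-28 → 2086-01-27.
2086-01-27 is a Sunday. SQLite's %W counts Mondays since the year started; the result is 03.

03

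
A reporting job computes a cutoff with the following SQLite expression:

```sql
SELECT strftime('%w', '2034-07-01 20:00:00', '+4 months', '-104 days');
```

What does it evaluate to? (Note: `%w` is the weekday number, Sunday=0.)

4

First apply '+4 months', '-104 days': 2034-07-01 20:00:00 → 2034-07-20 20:00:00.
2034-07-20 is a Thursday; with Sunday=0 that is 4.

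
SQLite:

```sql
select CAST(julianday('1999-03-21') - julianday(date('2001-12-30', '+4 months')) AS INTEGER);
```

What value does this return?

-1136

Adding +4 months to 2001-12-30 gives 2002-04-30.
10 days remain in March 1999 after the 21st (31 − 21).
Full months from April 1999 through March 2002 contribute their day counts.
Then 30 days into April 2002.
Total: 10 + 30 + 31 + 30 + 31 + 31 + 30 + 31 + 30 + 31 + 31 + 29 + 31 + 30 + 31 + 30 + 31 + 31 + 30 + 31 + 30 + 31 + 31 + 28 + 31 + 30 + 31 + 30 + 31 + 31 + 30 + 31 + 30 + 31 + 31 + 28 + 31 + 30 = 1136.
The subtraction is earlier − later, so the result is −1136 → -1136.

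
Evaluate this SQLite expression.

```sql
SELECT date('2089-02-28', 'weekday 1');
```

`weekday 1` advances to the next Monday; 2089-02-28 is already a Monday, so it stays at 2089-02-28.

2089-02-28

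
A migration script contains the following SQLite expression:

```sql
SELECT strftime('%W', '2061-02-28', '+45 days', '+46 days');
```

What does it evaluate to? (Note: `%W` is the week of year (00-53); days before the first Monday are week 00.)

First apply '+45 days', '+46 days': 2061-02-28 → 2061-05-30.
2061-05-30 is a Monday. SQLite's %W counts Mondays since the year started; the result is 22.

22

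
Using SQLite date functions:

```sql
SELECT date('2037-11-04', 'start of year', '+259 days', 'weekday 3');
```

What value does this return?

`start of year` rewinds 2037-11-04 to 2037-01-01.
Applying '+259 days' to 2037-01-01: counting 259 days forward gives 2037-09-17.
`weekday 3` advances to the next Wednesday; 2037-09-17 is a Thursday, so it moves forward to 2037-09-23.

2037-09-23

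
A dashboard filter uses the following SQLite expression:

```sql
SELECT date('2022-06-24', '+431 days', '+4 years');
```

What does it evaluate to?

Applying '+431 days' to 2022-06-24: counting 431 days forward gives 2023-08-29.
Adding +4 years to 2023-08-29 gives 2027-08-29.

2027-08-29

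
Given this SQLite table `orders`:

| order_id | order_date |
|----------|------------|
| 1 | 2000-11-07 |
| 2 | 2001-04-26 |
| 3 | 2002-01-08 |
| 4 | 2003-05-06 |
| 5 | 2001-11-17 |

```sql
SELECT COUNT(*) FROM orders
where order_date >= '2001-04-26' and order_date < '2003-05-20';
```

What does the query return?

Rows in [2001-04-26, 2003-05-20): 2001-04-26, 2002-01-08, 2003-05-06, 2001-11-17 → 4 rows.

4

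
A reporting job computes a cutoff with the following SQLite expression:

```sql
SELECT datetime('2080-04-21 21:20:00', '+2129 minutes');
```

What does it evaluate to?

2129 minutes = 35h 29m; +2129 minutes from 2080-04-21 21:20:00 is 2080-04-23 08:49:00 (crosses midnight).

2080-04-23 08:49:00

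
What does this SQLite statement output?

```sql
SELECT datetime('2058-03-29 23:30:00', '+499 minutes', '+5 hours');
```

499 minutes = 8h 19m; +499 minutes from 2058-03-29 23:30:00 is 2058-03-30 07:49:00 (crosses midnight).
+5 hours from 2058-03-30 07:49:00 is 2058-03-30 12:49:00.

2058-03-30 12:49:00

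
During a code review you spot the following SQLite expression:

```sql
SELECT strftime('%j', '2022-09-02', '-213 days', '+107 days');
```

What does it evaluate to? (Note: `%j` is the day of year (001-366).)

First apply '-213 days', '+107 days': 2022-09-02 → 2022-05-19.
Day-of-year for 2022-05-19: days since 2022-01-01 inclusive = 139, zero-padded to 139.

139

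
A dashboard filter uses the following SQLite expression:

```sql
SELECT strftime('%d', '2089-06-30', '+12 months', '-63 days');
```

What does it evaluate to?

28

First apply '+12 months', '-63 days': 2089-06-30 → 2090-04-28.
`%d` extracts the 2-digit day of month: 28.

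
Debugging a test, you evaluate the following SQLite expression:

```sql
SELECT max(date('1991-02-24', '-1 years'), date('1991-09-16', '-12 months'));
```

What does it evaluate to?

1990-09-16

date('1991-02-24', '-1 years') → 1990-02-24.
date('1991-09-16', '-12 months') → 1990-09-16.
Later of the two is 1990-09-16.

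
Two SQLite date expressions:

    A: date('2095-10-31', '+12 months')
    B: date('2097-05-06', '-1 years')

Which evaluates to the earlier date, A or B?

A = 2096-10-31.
B = 2096-05-06.
B is earlier.

B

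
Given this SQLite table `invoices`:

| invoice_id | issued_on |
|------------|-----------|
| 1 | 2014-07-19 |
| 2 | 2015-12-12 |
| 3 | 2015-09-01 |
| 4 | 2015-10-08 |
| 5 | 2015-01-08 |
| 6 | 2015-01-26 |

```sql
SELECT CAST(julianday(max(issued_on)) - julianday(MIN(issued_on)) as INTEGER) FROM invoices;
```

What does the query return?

MIN = 2014-07-19, MAX = 2015-12-12.
12 days remain in July 2014 after the 19th (31 − 19).
Full months from August 2014 through November 2015 contribute their day counts.
Then 12 days into December 2015.
Total: 12 + 31 + 30 + 31 + 30 + 31 + 31 + 28 + 31 + 30 + 31 + 30 + 31 + 31 + 30 + 31 + 30 + 12 = 511.

511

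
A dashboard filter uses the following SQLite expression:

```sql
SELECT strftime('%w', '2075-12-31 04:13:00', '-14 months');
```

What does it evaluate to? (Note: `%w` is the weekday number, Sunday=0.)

First apply '-14 months': 2075-12-31 04:13:00 → 2074-10-31 04:13:00.
2074-10-31 is a Wednesday; with Sunday=0 that is 3.

3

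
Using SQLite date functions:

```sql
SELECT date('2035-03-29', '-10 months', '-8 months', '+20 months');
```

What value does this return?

Adding -10 months to 2035-03-29 gives 2034-05-29.
Adding -8 months to 2034-05-29 gives 2033-09-29.
Adding +20 months to 2033-09-29 gives 2035-05-29.

2035-05-29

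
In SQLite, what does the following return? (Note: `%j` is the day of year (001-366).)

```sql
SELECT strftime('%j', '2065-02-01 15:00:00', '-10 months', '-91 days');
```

001

First apply '-10 months', '-91 days': 2065-02-01 15:00:00 → 2064-01-01 15:00:00.
Day-of-year for 2064-01-01: days since 2064-01-01 inclusive = 1, zero-padded to 001.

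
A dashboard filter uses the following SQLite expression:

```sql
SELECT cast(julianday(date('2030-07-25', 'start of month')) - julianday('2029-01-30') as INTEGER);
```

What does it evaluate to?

`start of month` rewinds 2030-07-25 to 2030-07-01.
1 day remains in January 2029 after the 30th (31 − 30).
Full months from February 2029 through June 2030 contribute their day counts.
Then 1 day into July 2030.
Total: 1 + 28 + 31 + 30 + 31 + 30 + 31 + 31 + 30 + 31 + 30 + 31 + 31 + 28 + 31 + 30 + 31 + 30 + 1 = 517.

517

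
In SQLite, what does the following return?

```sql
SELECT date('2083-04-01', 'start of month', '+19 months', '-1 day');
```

`start of month` rewinds 2083-04-01 to 2083-04-01.
Adding +19 months to 2083-04-01 gives 2084-11-01.
Going back 1 day from 2084-11-01 reaches 2084-10-31 (last day of October, 31 days).

2084-10-31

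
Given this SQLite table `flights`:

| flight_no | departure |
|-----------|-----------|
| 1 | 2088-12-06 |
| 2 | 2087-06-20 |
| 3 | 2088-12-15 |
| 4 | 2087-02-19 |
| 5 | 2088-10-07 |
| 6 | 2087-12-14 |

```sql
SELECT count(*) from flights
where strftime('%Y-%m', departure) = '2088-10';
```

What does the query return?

1

Rows with year-month 2088-10: 2088-10-07 → 1.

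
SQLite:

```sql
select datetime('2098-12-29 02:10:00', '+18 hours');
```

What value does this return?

+18 hours from 2098-12-29 02:10:00 is 2098-12-29 20:10:00.

2098-12-29 20:10:00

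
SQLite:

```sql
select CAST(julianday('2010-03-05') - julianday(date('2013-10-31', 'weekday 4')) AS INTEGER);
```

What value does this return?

-1336

`weekday 4` advances to the next Thursday; 2013-10-31 is already a Thursday, so it stays at 2013-10-31.
26 days remain in March 2010 after the 5th (31 − 5).
Full months from April 2010 through September 2013 contribute their day counts.
Then 31 days into October 2013.
Total: 26 + 30 + 31 + 30 + 31 + 31 + 30 + 31 + 30 + 31 + 31 + 28 + 31 + 30 + 31 + 30 + 31 + 31 + 30 + 31 + 30 + 31 + 31 + 29 + 31 + 30 + 31 + 30 + 31 + 31 + 30 + 31 + 30 + 31 + 31 + 28 + 31 + 30 + 31 + 30 + 31 + 31 + 30 + 31 = 1336.
The subtraction is earlier − later, so the result is −1336 → -1336.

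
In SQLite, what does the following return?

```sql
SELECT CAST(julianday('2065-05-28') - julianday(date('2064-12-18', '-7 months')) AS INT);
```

375

Adding -7 months to 2064-12-18 gives 2064-05-18.
13 days remain in May 2064 after the 18th (31 − 18).
Full months from June 2064 through April 2065 contribute their day counts.
Then 28 days into May 2065.
Total: 13 + 30 + 31 + 31 + 30 + 31 + 30 + 31 + 31 + 28 + 31 + 30 + 28 = 375.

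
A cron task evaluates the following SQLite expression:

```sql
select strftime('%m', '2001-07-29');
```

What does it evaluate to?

`%m` extracts the 2-digit month (01-12): 07.

07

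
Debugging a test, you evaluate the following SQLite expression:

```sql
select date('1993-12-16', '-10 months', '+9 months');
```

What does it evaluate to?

Adding -10 months to 1993-12-16 gives 1993-02-16.
Adding +9 months to 1993-02-16 gives 1993-11-16.

1993-11-16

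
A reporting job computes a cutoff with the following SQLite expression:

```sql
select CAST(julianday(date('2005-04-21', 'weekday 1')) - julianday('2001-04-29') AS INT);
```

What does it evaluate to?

`weekday 1` advances to the next Monday; 2005-04-21 is a Thursday, so it moves forward to 2005-04-25.
1 day remains in April 2001 after the 29th (30 − 29).
Full months from May 2001 through March 2005 contribute their day counts.
Then 25 days into April 2005.
Total: 1 + 31 + 30 + 31 + 31 + 30 + 31 + 30 + 31 + 31 + 28 + 31 + 30 + 31 + 30 + 31 + 31 + 30 + 31 + 30 + 31 + 31 + 28 + 31 + 30 + 31 + 30 + 31 + 31 + 30 + 31 + 30 + 31 + 31 + 29 + 31 + 30 + 31 + 30 + 31 + 31 + 30 + 31 + 30 + 31 + 31 + 28 + 31 + 25 = 1457.

1457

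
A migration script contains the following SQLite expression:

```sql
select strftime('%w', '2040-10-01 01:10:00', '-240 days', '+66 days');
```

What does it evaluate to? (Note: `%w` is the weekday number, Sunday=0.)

First apply '-240 days', '+66 days': 2040-10-01 01:10:00 → 2040-04-10 01:10:00.
2040-04-10 is a Tuesday; with Sunday=0 that is 2.

2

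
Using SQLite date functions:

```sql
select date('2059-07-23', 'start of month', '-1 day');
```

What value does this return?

`start of month` rewinds 2059-07-23 to 2059-07-01.
Going back 1 day from 2059-07-01 reaches 2059-06-30 (last day of June, 30 days).

2059-06-30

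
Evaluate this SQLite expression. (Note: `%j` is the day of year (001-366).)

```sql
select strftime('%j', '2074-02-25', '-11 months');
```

First apply '-11 months': 2074-02-25 → 2073-03-25.
Day-of-year for 2073-03-25: days since 2073-01-01 inclusive = 84, zero-padded to 084.

084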